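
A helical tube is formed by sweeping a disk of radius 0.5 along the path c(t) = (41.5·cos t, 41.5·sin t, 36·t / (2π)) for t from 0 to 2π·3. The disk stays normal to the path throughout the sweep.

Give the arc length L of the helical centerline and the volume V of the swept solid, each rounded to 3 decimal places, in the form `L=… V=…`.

2πR = 2π·41.5 = 260.752190
per-turn = √(260.752190² + 36²) = √(67991.7047 + 1296) = √69287.7047 = 263.225578
L = 3 × 263.225578 = 789.676733
V = π·0.5² × L = 0.785398 × 789.676733 = 620.210656

L=789.677 V=620.211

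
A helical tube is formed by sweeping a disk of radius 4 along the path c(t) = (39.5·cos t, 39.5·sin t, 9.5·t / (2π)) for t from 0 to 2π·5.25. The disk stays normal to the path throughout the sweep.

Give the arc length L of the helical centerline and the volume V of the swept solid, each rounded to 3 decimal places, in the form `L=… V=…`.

2πR = 2π·39.5 = 248.185820
per-turn = √(248.185820² + 9.5²) = √(61596.2011 + 90.25) = √61686.4511 = 248.367572
L = 5.25 × 248.367572 = 1303.929756
V = π·4² × L = 50.265482 × 1303.929756 = 65542.658256

L=1303.930 V=65542.658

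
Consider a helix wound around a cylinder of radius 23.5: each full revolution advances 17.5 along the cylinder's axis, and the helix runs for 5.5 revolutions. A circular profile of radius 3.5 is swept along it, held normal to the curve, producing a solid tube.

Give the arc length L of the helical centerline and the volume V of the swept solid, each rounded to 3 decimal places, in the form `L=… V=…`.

2πR = 2π·23.5 = 147.654855
per-turn = √(147.654855² + 17.5²) = √(21801.9561 + 306.25) = √22108.2061 = 148.688285
L = 5.5 × 148.688285 = 817.785568
V = π·3.5² × L = 38.484510 × 817.785568 = 31472.076874

L=817.786 V=31472.077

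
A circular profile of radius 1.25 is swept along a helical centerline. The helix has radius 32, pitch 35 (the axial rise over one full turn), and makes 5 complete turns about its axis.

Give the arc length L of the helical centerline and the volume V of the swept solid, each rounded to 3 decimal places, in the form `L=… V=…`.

2πR = 2π·32 = 201.061930
per-turn = √(201.061930² + 35²) = √(40425.8996 + 1225) = √41650.8996 = 204.085520
L = 5 × 204.085520 = 1020.427602
V = π·1.25² × L = 4.908739 × 1020.427602 = 5009.012277

L=1020.428 V=5009.012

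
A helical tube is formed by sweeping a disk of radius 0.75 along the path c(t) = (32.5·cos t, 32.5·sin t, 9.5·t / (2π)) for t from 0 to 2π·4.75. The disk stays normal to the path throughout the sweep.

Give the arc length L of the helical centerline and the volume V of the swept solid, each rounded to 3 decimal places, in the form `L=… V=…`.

L=971.016 V=1715.927

2πR = 2π·32.5 = 204.203522
per-turn = √(204.203522² + 9.5²) = √(41699.0786 + 90.25) = √41789.3286 = 204.424384
L = 4.75 × 204.424384 = 971.015822
V = π·0.75² × L = 1.767146 × 971.015822 = 1715.926597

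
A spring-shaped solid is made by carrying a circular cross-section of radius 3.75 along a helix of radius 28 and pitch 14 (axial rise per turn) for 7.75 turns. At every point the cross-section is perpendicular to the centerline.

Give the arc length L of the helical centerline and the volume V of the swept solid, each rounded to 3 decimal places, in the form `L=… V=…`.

L=1367.761 V=60425.851

2πR = 2π·28 = 175.929189
per-turn = √(175.929189² + 14²) = √(30951.0794 + 196) = √31147.0794 = 176.485352
L = 7.75 × 176.485352 = 1367.761476
V = π·3.75² × L = 44.178647 × 1367.761476 = 60425.851028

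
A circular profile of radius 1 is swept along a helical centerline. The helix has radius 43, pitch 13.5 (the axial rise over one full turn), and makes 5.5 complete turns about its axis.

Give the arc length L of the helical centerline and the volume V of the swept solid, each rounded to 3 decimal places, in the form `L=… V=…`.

2πR = 2π·43 = 270.176968
per-turn = √(270.176968² + 13.5²) = √(72995.5942 + 182.25) = √73177.8442 = 270.514037
L = 5.5 × 270.514037 = 1487.827203
V = π·1² × L = 3.141593 × 1487.827203 = 4674.147010

L=1487.827 V=4674.147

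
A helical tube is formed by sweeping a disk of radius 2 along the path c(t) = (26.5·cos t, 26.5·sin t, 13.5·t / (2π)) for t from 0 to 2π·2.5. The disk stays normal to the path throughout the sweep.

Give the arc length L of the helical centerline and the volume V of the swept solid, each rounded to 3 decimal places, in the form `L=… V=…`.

L=417.627 V=5248.056

2πR = 2π·26.5 = 166.504411
per-turn = √(166.504411² + 13.5²) = √(27723.7188 + 182.25) = √27905.9688 = 167.050797
L = 2.5 × 167.050797 = 417.626992
V = π·2² × L = 12.566371 × 417.626992 = 5248.055565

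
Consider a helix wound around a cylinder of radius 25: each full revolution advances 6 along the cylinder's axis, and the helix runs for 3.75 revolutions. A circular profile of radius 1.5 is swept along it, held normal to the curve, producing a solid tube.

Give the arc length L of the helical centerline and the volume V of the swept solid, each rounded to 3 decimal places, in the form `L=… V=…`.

2πR = 2π·25 = 157.079633
per-turn = √(157.079633² + 6²) = √(24674.0110 + 36) = √24710.0110 = 157.194182
L = 3.75 × 157.194182 = 589.478184
V = π·1.5² × L = 7.068583 × 589.478184 = 4166.775750

L=589.478 V=4166.776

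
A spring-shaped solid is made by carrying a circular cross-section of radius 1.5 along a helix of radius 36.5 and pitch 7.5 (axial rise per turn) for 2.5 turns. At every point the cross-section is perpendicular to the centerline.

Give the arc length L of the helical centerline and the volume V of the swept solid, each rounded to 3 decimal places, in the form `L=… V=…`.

2πR = 2π·36.5 = 229.336264
per-turn = √(229.336264² + 7.5²) = √(52595.1219 + 56.25) = √52651.3719 = 229.458867
L = 2.5 × 229.458867 = 573.647169
V = π·1.5² × L = 7.068583 × 573.647169 = 4054.872894

L=573.647 V=4054.873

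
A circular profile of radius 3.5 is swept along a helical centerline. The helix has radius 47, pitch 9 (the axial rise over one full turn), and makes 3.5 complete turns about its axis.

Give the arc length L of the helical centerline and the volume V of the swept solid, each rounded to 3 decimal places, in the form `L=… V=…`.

L=1034.064 V=39795.442

2πR = 2π·47 = 295.309709
per-turn = √(295.309709² + 9²) = √(87207.8245 + 81) = √87288.8245 = 295.446822
L = 3.5 × 295.446822 = 1034.063876
V = π·3.5² × L = 38.484510 × 1034.063876 = 39795.441589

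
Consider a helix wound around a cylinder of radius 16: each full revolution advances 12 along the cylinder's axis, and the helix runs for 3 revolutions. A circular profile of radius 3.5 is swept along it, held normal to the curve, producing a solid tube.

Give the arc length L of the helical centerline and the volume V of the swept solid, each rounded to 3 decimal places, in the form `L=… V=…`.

L=303.734 V=11689.050

2πR = 2π·16 = 100.530965
per-turn = √(100.530965² + 12²) = √(10106.4749 + 144) = √10250.4749 = 101.244629
L = 3 × 101.244629 = 303.733887
V = π·3.5² × L = 38.484510 × 303.733887 = 11689.049817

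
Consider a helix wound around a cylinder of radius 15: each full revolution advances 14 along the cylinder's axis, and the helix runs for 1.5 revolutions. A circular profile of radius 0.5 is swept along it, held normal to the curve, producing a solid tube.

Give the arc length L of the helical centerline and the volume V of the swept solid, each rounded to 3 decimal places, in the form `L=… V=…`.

L=142.923 V=112.251

2πR = 2π·15 = 94.247780
per-turn = √(94.247780² + 14²) = √(8882.6440 + 196) = √9078.6440 = 95.281918
L = 1.5 × 95.281918 = 142.922877
V = π·0.5² × L = 0.785398 × 142.922877 = 112.251365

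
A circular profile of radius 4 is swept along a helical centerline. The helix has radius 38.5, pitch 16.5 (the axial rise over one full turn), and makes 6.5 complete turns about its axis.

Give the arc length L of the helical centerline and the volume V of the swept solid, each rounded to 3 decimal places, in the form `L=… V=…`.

2πR = 2π·38.5 = 241.902634
per-turn = √(241.902634² + 16.5²) = √(58516.8845 + 272.25) = √58789.1345 = 242.464708
L = 6.5 × 242.464708 = 1576.020600
V = π·4² × L = 50.265482 × 1576.020600 = 79219.435834

L=1576.021 V=79219.436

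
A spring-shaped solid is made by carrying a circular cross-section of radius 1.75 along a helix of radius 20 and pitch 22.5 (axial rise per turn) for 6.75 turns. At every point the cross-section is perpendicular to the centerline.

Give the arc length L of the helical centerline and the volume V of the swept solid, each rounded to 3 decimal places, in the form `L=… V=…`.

2πR = 2π·20 = 125.663706
per-turn = √(125.663706² + 22.5²) = √(15791.3670 + 506.25) = √16297.6170 = 127.662121
L = 6.75 × 127.662121 = 861.719314
V = π·1.75² × L = 9.621128 × 861.719314 = 8290.711393

L=861.719 V=8290.711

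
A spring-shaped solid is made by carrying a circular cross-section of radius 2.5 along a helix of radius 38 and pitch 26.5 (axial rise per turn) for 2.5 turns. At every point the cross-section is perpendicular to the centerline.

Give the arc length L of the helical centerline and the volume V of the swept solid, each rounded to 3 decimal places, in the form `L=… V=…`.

2πR = 2π·38 = 238.761042
per-turn = √(238.761042² + 26.5²) = √(57006.8350 + 702.25) = √57709.0850 = 240.227153
L = 2.5 × 240.227153 = 600.567882
V = π·2.5² × L = 19.634954 × 600.567882 = 11792.122796

L=600.568 V=11792.123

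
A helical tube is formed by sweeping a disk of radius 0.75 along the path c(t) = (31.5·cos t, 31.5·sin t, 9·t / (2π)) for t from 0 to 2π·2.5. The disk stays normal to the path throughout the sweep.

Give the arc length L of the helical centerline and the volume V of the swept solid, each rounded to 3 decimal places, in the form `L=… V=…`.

L=495.312 V=875.289

2πR = 2π·31.5 = 197.920337
per-turn = √(197.920337² + 9²) = √(39172.4599 + 81) = √39253.4599 = 198.124859
L = 2.5 × 198.124859 = 495.312148
V = π·0.75² × L = 1.767146 × 495.312148 = 875.288816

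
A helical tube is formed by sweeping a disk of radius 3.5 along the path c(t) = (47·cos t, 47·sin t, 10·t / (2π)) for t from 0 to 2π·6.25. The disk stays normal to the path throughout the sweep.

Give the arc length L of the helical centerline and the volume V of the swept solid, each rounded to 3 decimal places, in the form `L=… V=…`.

L=1846.744 V=71071.022

2πR = 2π·47 = 295.309709
per-turn = √(295.309709² + 10²) = √(87207.8245 + 100) = √87307.8245 = 295.478975
L = 6.25 × 295.478975 = 1846.743592
V = π·3.5² × L = 38.484510 × 1846.743592 = 71071.022240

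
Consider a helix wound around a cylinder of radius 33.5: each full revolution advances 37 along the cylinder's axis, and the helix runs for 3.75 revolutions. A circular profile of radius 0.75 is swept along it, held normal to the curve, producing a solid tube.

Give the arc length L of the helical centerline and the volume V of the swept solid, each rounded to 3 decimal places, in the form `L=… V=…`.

2πR = 2π·33.5 = 210.486708
per-turn = √(210.486708² + 37²) = √(44304.6542 + 1369) = √45673.6542 = 213.713954
L = 3.75 × 213.713954 = 801.427328
V = π·0.75² × L = 1.767146 × 801.427328 = 1416.238990

L=801.427 V=1416.239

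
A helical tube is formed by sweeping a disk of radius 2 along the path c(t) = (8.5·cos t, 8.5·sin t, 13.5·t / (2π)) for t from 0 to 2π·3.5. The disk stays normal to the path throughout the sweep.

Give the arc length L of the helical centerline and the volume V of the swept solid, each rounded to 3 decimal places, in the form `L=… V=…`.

2πR = 2π·8.5 = 53.407075
per-turn = √(53.407075² + 13.5²) = √(2852.3157 + 182.25) = √3034.5657 = 55.086892
L = 3.5 × 55.086892 = 192.804122
V = π·2² × L = 12.566371 × 192.804122 = 2422.848054

L=192.804 V=2422.848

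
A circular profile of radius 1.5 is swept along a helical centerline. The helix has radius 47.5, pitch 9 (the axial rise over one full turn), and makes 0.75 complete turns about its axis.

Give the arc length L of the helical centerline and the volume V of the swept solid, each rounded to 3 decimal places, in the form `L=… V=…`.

2πR = 2π·47.5 = 298.451302
per-turn = √(298.451302² + 9²) = √(89073.1797 + 81) = √89154.1797 = 298.586972
L = 0.75 × 298.586972 = 223.940229
V = π·1.5² × L = 7.068583 × 223.940229 = 1582.940200

L=223.940 V=1582.940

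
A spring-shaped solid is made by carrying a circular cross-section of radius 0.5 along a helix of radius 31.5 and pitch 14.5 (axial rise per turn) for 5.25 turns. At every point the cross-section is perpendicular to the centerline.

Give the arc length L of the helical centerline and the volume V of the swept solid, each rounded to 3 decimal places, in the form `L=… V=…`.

L=1041.867 V=818.280

2πR = 2π·31.5 = 197.920337
per-turn = √(197.920337² + 14.5²) = √(39172.4599 + 210.25) = √39382.7099 = 198.450774
L = 5.25 × 198.450774 = 1041.866566
V = π·0.5² × L = 0.785398 × 1041.866566 = 818.280087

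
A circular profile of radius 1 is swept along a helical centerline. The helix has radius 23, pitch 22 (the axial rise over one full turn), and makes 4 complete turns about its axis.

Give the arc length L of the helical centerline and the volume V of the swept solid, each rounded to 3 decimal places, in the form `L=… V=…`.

2πR = 2π·23 = 144.513262
per-turn = √(144.513262² + 22²) = √(20884.0829 + 484) = √21368.0829 = 146.178257
L = 4 × 146.178257 = 584.713029
V = π·1² × L = 3.141593 × 584.713029 = 1836.930157

L=584.713 V=1836.930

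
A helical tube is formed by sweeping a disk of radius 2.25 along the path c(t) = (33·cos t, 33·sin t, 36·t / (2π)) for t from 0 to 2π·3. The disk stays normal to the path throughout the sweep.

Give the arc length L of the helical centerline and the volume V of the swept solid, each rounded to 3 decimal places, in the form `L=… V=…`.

2πR = 2π·33 = 207.345115
per-turn = √(207.345115² + 36²) = √(42991.9968 + 1296) = √44287.9968 = 210.447135
L = 3 × 210.447135 = 631.341406
V = π·2.25² × L = 15.904313 × 631.341406 = 10041.051210

L=631.341 V=10041.051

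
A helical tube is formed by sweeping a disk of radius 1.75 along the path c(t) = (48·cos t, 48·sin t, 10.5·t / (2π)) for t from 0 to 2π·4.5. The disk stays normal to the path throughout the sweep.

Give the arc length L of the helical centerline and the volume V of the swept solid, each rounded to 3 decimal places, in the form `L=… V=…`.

2πR = 2π·48 = 301.592895
per-turn = √(301.592895² + 10.5²) = √(90958.2742 + 110.25) = √91068.5242 = 301.775619
L = 4.5 × 301.775619 = 1357.990285
V = π·1.75² × L = 9.621128 × 1357.990285 = 13065.397678

L=1357.990 V=13065.398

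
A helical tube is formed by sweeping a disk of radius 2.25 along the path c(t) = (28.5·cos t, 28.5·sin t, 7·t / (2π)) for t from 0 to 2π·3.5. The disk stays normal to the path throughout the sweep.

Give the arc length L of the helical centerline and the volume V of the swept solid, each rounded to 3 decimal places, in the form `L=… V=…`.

2πR = 2π·28.5 = 179.070781
per-turn = √(179.070781² + 7²) = √(32066.3447 + 49) = √32115.3447 = 179.207546
L = 3.5 × 179.207546 = 627.226413
V = π·2.25² × L = 15.904313 × 627.226413 = 9975.605067

L=627.226 V=9975.605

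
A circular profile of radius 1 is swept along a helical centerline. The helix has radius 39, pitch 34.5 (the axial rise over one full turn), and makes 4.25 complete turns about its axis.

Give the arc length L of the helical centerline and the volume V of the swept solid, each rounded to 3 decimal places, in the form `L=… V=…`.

L=1051.709 V=3304.041

2πR = 2π·39 = 245.044227
per-turn = √(245.044227² + 34.5²) = √(60046.6732 + 1190.25) = √61236.9232 = 247.460953
L = 4.25 × 247.460953 = 1051.709050
V = π·1² × L = 3.141593 × 1051.709050 = 3304.041424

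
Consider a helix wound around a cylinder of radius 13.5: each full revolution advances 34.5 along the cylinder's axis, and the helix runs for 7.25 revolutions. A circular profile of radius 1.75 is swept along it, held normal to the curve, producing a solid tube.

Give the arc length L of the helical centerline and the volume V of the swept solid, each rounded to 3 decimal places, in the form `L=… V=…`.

2πR = 2π·13.5 = 84.823002
per-turn = √(84.823002² + 34.5²) = √(7194.9416 + 1190.25) = √8385.1916 = 91.570692
L = 7.25 × 91.570692 = 663.887516
V = π·1.75² × L = 9.621128 × 663.887516 = 6387.346438

L=663.888 V=6387.346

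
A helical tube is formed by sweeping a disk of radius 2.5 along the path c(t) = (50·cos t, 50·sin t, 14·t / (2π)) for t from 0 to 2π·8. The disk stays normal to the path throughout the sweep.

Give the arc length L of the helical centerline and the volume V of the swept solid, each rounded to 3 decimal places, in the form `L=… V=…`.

2πR = 2π·50 = 314.159265
per-turn = √(314.159265² + 14²) = √(98696.0440 + 196) = √98892.0440 = 314.471054
L = 8 × 314.471054 = 2515.768435
V = π·2.5² × L = 19.634954 × 2515.768435 = 49396.997702

L=2515.768 V=49396.998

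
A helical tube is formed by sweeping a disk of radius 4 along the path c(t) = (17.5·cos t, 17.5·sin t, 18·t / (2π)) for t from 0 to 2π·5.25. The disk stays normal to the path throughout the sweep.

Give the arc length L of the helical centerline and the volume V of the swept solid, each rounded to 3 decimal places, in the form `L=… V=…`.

L=584.951 V=29402.866

2πR = 2π·17.5 = 109.955743
per-turn = √(109.955743² + 18²) = √(12090.2654 + 324) = √12414.2654 = 111.419322
L = 5.25 × 111.419322 = 584.951442
V = π·4² × L = 50.265482 × 584.951442 = 29402.866461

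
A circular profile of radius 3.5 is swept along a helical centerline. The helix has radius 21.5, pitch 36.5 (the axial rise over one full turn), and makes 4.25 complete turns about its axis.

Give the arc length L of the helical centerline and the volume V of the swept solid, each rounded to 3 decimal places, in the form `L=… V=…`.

2πR = 2π·21.5 = 135.088484
per-turn = √(135.088484² + 36.5²) = √(18248.8985 + 1332.25) = √19581.1485 = 139.932657
L = 4.25 × 139.932657 = 594.713793
V = π·3.5² × L = 38.484510 × 594.713793 = 22887.268914

L=594.714 V=22887.269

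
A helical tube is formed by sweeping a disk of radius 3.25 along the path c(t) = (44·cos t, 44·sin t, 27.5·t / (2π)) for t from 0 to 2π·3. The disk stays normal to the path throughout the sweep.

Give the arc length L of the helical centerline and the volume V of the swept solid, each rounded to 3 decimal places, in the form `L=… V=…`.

2πR = 2π·44 = 276.460154
per-turn = √(276.460154² + 27.5²) = √(76430.2165 + 756.25) = √77186.4665 = 277.824525
L = 3 × 277.824525 = 833.473574
V = π·3.25² × L = 33.183072 × 833.473574 = 27657.213948

L=833.474 V=27657.214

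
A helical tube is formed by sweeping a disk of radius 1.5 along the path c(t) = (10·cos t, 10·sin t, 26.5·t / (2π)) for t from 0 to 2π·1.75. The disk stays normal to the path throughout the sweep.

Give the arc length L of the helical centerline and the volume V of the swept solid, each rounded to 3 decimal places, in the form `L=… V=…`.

2πR = 2π·10 = 62.831853
per-turn = √(62.831853² + 26.5²) = √(3947.8418 + 702.25) = √4650.0918 = 68.191581
L = 1.75 × 68.191581 = 119.335267
V = π·1.5² × L = 7.068583 × 119.335267 = 843.531298

L=119.335 V=843.531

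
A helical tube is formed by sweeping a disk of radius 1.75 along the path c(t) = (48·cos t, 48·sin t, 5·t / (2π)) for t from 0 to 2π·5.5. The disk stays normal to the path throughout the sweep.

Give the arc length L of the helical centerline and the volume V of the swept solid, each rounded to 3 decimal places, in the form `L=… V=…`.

2πR = 2π·48 = 301.592895
per-turn = √(301.592895² + 5²) = √(90958.2742 + 25) = √90983.2742 = 301.634338
L = 5.5 × 301.634338 = 1658.988862
V = π·1.75² × L = 9.621128 × 1658.988862 = 15961.343362

L=1658.989 V=15961.343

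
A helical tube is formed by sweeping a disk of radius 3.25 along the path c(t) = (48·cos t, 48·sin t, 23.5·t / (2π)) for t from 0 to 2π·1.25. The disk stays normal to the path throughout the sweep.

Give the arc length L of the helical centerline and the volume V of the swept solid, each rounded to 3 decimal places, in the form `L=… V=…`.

L=378.134 V=12547.642

2πR = 2π·48 = 301.592895
per-turn = √(301.592895² + 23.5²) = √(90958.2742 + 552.25) = √91510.5242 = 302.507065
L = 1.25 × 302.507065 = 378.133831
V = π·3.25² × L = 33.183072 × 378.133831 = 12547.642286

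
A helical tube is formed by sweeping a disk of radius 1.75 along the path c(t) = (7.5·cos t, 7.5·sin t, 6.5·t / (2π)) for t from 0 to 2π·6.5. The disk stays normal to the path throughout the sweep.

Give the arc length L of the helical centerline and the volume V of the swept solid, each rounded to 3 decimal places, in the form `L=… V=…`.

L=309.205 V=2974.905

2πR = 2π·7.5 = 47.123890
per-turn = √(47.123890² + 6.5²) = √(2220.6610 + 42.25) = √2262.9110 = 47.570064
L = 6.5 × 47.570064 = 309.205416
V = π·1.75² × L = 9.621128 × 309.205416 = 2974.904732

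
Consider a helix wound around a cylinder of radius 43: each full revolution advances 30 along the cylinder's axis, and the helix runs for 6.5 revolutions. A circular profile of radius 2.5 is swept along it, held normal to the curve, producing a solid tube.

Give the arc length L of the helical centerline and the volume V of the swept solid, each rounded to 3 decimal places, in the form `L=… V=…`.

2πR = 2π·43 = 270.176968
per-turn = √(270.176968² + 30²) = √(72995.5942 + 900) = √73895.5942 = 271.837441
L = 6.5 × 271.837441 = 1766.943364
V = π·2.5² × L = 19.634954 × 1766.943364 = 34693.851830

L=1766.943 V=34693.852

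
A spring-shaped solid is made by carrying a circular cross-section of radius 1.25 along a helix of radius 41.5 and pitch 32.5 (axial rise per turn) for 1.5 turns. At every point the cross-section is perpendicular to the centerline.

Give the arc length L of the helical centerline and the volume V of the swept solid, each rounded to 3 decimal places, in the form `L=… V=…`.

2πR = 2π·41.5 = 260.752190
per-turn = √(260.752190² + 32.5²) = √(67991.7047 + 1056.25) = √69047.9547 = 262.769775
L = 1.5 × 262.769775 = 394.154663
V = π·1.25² × L = 4.908739 × 394.154663 = 1934.802176

L=394.155 V=1934.802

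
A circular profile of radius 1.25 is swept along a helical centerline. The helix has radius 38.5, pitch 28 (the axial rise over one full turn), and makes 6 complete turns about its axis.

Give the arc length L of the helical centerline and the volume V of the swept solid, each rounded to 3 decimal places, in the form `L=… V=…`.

L=1461.106 V=7172.189

2πR = 2π·38.5 = 241.902634
per-turn = √(241.902634² + 28²) = √(58516.8845 + 784) = √59300.8845 = 243.517729
L = 6 × 243.517729 = 1461.106376
V = π·1.25² × L = 4.908739 × 1461.106376 = 7172.189151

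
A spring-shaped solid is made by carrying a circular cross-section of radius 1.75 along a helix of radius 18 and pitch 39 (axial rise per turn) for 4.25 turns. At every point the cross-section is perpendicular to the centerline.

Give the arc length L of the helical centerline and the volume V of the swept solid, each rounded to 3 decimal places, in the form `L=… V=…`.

L=508.439 V=4891.760

2πR = 2π·18 = 113.097336
per-turn = √(113.097336² + 39²) = √(12791.0073 + 1521) = √14312.0073 = 119.632802
L = 4.25 × 119.632802 = 508.439408
V = π·1.75² × L = 9.621128 × 508.439408 = 4891.760374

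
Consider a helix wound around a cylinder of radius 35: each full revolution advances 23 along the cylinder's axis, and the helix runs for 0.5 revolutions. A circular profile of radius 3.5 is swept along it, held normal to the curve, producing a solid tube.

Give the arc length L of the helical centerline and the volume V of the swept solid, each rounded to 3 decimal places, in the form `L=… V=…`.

2πR = 2π·35 = 219.911486
per-turn = √(219.911486² + 23²) = √(48361.0616 + 529) = √48890.0616 = 221.110971
L = 0.5 × 221.110971 = 110.555486
V = π·3.5² × L = 38.484510 × 110.555486 = 4254.673691

L=110.555 V=4254.674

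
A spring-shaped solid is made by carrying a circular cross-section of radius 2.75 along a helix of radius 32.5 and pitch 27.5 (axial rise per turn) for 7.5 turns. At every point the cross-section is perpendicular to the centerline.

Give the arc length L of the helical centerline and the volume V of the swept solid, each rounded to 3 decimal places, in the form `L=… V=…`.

L=1545.352 V=36714.923

2πR = 2π·32.5 = 204.203522
per-turn = √(204.203522² + 27.5²) = √(41699.0786 + 756.25) = √42455.3286 = 206.046909
L = 7.5 × 206.046909 = 1545.351815
V = π·2.75² × L = 23.758294 × 1545.351815 = 36714.923449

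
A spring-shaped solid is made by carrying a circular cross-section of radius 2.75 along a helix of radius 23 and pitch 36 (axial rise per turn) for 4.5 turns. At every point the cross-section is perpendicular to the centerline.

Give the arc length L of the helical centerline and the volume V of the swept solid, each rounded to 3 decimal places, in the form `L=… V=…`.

2πR = 2π·23 = 144.513262
per-turn = √(144.513262² + 36²) = √(20884.0829 + 1296) = √22180.0829 = 148.929792
L = 4.5 × 148.929792 = 670.184064
V = π·2.75² × L = 23.758294 × 670.184064 = 15922.430312

L=670.184 V=15922.430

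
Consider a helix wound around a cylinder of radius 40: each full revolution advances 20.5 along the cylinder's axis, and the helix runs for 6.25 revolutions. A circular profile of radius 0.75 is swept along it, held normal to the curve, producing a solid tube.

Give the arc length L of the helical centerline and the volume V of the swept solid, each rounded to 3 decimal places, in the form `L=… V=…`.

L=1576.013 V=2785.045

2πR = 2π·40 = 251.327412
per-turn = √(251.327412² + 20.5²) = √(63165.4682 + 420.25) = √63585.7182 = 252.162087
L = 6.25 × 252.162087 = 1576.013044
V = π·0.75² × L = 1.767146 × 1576.013044 = 2785.044939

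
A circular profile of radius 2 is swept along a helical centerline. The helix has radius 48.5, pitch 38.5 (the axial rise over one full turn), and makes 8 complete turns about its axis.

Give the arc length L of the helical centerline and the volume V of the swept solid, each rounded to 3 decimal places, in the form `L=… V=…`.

2πR = 2π·48.5 = 304.734487
per-turn = √(304.734487² + 38.5²) = √(92863.1078 + 1482.25) = √94345.3578 = 307.156894
L = 8 × 307.156894 = 2457.255156
V = π·2² × L = 12.566371 × 2457.255156 = 30878.778980

L=2457.255 V=30878.779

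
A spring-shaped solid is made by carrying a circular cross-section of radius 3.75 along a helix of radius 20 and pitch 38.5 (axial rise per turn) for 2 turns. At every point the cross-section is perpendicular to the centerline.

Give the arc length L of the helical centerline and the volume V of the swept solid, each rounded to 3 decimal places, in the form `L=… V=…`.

2πR = 2π·20 = 125.663706
per-turn = √(125.663706² + 38.5²) = √(15791.3670 + 1482.25) = √17273.6170 = 131.429133
L = 2 × 131.429133 = 262.858266
V = π·3.75² × L = 44.178647 × 262.858266 = 11612.722477

L=262.858 V=11612.722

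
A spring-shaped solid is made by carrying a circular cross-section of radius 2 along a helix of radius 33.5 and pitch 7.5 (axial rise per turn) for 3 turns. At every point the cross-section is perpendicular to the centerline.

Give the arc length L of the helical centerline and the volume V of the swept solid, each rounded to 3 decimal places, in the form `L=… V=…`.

L=631.861 V=7940.198

2πR = 2π·33.5 = 210.486708
per-turn = √(210.486708² + 7.5²) = √(44304.6542 + 56.25) = √44360.9042 = 210.620284
L = 3 × 210.620284 = 631.860853
V = π·2² × L = 12.566371 × 631.860853 = 7940.197654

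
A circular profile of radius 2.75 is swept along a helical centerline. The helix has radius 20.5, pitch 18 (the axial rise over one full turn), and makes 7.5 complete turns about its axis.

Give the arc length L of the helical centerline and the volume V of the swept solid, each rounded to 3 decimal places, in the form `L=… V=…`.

L=975.427 V=23174.481

2πR = 2π·20.5 = 128.805299
per-turn = √(128.805299² + 18²) = √(16590.8050 + 324) = √16914.8050 = 130.056930
L = 7.5 × 130.056930 = 975.426974
V = π·2.75² × L = 23.758294 × 975.426974 = 23174.481250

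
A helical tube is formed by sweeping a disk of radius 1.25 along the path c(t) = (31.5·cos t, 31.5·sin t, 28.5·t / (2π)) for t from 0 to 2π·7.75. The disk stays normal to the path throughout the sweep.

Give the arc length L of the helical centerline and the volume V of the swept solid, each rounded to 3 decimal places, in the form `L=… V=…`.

2πR = 2π·31.5 = 197.920337
per-turn = √(197.920337² + 28.5²) = √(39172.4599 + 812.25) = √39984.7099 = 199.961771
L = 7.75 × 199.961771 = 1549.703725
V = π·1.25² × L = 4.908739 × 1549.703725 = 7607.090373

L=1549.704 V=7607.090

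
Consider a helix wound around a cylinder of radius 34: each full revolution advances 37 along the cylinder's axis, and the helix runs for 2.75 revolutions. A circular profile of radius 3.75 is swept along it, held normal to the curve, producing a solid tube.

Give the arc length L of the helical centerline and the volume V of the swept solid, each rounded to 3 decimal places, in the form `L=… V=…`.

2πR = 2π·34 = 213.628300
per-turn = √(213.628300² + 37²) = √(45637.0508 + 1369) = √47006.0508 = 216.808788
L = 2.75 × 216.808788 = 596.224168
V = π·3.75² × L = 44.178647 × 596.224168 = 26340.376878

L=596.224 V=26340.377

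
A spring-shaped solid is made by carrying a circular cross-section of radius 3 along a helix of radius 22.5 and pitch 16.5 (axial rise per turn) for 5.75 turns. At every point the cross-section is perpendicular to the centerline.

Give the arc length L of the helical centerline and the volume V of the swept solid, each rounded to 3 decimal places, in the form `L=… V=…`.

2πR = 2π·22.5 = 141.371669
per-turn = √(141.371669² + 16.5²) = √(19985.9489 + 272.25) = √20258.1989 = 142.331300
L = 5.75 × 142.331300 = 818.404974
V = π·3² × L = 28.274334 × 818.404974 = 23139.855487

L=818.405 V=23139.855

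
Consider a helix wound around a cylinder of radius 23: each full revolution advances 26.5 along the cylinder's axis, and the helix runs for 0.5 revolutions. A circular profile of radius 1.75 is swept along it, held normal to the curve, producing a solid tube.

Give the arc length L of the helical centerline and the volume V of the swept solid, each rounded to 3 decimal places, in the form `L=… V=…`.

2πR = 2π·23 = 144.513262
per-turn = √(144.513262² + 26.5²) = √(20884.0829 + 702.25) = √21586.3329 = 146.922881
L = 0.5 × 146.922881 = 73.461440
V = π·1.75² × L = 9.621128 × 73.461440 = 706.781885

L=73.461 V=706.782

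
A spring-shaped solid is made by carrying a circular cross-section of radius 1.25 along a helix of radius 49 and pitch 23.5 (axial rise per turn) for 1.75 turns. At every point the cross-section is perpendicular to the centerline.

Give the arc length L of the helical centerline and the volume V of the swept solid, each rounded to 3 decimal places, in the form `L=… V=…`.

2πR = 2π·49 = 307.876080
per-turn = √(307.876080² + 23.5²) = √(94787.6807 + 552.25) = √95339.9307 = 308.771648
L = 1.75 × 308.771648 = 540.350384
V = π·1.25² × L = 4.908739 × 540.350384 = 2652.438746

L=540.350 V=2652.439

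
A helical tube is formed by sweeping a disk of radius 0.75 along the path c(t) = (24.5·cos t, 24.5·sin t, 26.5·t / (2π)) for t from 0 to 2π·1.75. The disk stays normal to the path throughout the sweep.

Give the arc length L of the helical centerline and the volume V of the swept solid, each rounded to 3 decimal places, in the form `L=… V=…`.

2πR = 2π·24.5 = 153.938040
per-turn = √(153.938040² + 26.5²) = √(23696.9202 + 702.25) = √24399.1702 = 156.202337
L = 1.75 × 156.202337 = 273.354090
V = π·0.75² × L = 1.767146 × 273.354090 = 483.056551

L=273.354 V=483.057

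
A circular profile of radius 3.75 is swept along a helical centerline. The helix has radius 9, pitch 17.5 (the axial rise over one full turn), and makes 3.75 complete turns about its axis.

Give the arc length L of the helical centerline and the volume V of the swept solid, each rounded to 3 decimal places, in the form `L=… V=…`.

2πR = 2π·9 = 56.548668
per-turn = √(56.548668² + 17.5²) = √(3197.7518 + 306.25) = √3504.0018 = 59.194610
L = 3.75 × 59.194610 = 221.979787
V = π·3.75² × L = 44.178647 × 221.979787 = 9806.766567

L=221.980 V=9806.767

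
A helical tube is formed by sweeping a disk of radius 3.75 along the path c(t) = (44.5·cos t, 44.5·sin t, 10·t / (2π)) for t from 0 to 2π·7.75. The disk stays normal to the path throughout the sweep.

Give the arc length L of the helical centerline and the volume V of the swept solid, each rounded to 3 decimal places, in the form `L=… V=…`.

L=2168.299 V=95792.515

2πR = 2π·44.5 = 279.601746
per-turn = √(279.601746² + 10²) = √(78177.1365 + 100) = √78277.1365 = 279.780515
L = 7.75 × 279.780515 = 2168.298990
V = π·3.75² × L = 44.178647 × 2168.298990 = 95792.514986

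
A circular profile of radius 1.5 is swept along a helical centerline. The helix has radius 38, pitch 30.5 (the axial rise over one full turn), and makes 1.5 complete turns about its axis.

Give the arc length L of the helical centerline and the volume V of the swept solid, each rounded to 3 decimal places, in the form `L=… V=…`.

2πR = 2π·38 = 238.761042
per-turn = √(238.761042² + 30.5²) = √(57006.8350 + 930.25) = √57937.0850 = 240.701236
L = 1.5 × 240.701236 = 361.051854
V = π·1.5² × L = 7.068583 × 361.051854 = 2552.125167

L=361.052 V=2552.125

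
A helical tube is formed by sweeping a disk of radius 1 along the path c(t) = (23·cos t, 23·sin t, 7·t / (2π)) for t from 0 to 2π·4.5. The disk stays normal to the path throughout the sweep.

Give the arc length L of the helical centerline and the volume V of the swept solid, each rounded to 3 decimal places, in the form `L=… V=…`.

L=651.072 V=2045.403

2πR = 2π·23 = 144.513262
per-turn = √(144.513262² + 7²) = √(20884.0829 + 49) = √20933.0829 = 144.682697
L = 4.5 × 144.682697 = 651.072138
V = π·1² × L = 3.141593 × 651.072138 = 2045.403446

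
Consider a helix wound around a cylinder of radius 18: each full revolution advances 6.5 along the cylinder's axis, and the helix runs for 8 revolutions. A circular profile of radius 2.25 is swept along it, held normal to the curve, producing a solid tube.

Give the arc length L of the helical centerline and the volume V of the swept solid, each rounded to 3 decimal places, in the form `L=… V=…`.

2πR = 2π·18 = 113.097336
per-turn = √(113.097336² + 6.5²) = √(12791.0073 + 42.25) = √12833.2573 = 113.283968
L = 8 × 113.283968 = 906.271740
V = π·2.25² × L = 15.904313 × 906.271740 = 14413.629249

L=906.272 V=14413.629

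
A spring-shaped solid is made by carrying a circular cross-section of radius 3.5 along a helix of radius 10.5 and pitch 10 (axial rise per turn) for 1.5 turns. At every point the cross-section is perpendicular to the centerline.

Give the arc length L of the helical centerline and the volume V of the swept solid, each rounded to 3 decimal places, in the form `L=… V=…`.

2πR = 2π·10.5 = 65.973446
per-turn = √(65.973446² + 10²) = √(4352.4955 + 100) = √4452.4955 = 66.727023
L = 1.5 × 66.727023 = 100.090534
V = π·3.5² × L = 38.484510 × 100.090534 = 3851.935152

L=100.091 V=3851.935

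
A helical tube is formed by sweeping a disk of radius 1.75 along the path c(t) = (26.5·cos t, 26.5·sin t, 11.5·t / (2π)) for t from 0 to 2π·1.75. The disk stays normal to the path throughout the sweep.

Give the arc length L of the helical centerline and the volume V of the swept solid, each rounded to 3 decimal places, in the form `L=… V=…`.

2πR = 2π·26.5 = 166.504411
per-turn = √(166.504411² + 11.5²) = √(27723.7188 + 132.25) = √27855.9688 = 166.901075
L = 1.75 × 166.901075 = 292.076881
V = π·1.75² × L = 9.621128 × 292.076881 = 2810.108911

L=292.077 V=2810.109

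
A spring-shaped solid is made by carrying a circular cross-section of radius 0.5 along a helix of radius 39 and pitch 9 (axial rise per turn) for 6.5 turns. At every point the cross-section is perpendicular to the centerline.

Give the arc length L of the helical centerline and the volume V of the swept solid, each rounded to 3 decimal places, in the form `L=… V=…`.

2πR = 2π·39 = 245.044227
per-turn = √(245.044227² + 9²) = √(60046.6732 + 81) = √60127.6732 = 245.209448
L = 6.5 × 245.209448 = 1593.861409
V = π·0.5² × L = 0.785398 × 1593.861409 = 1251.815823

L=1593.861 V=1251.816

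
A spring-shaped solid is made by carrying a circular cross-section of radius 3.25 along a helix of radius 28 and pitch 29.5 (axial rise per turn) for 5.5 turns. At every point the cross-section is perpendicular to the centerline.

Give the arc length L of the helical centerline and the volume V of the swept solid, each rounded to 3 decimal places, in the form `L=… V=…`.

L=981.119 V=32556.555

2πR = 2π·28 = 175.929189
per-turn = √(175.929189² + 29.5²) = √(30951.0794 + 870.25) = √31821.3294 = 178.385340
L = 5.5 × 178.385340 = 981.119368
V = π·3.25² × L = 33.183072 × 981.119368 = 32556.555027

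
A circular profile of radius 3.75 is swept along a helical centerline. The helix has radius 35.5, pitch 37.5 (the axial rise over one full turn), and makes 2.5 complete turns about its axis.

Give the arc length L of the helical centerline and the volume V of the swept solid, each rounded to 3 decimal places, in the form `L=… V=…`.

2πR = 2π·35.5 = 223.053078
per-turn = √(223.053078² + 37.5²) = √(49752.6758 + 1406.25) = √51158.9258 = 226.183390
L = 2.5 × 226.183390 = 565.458474
V = π·3.75² × L = 44.178647 × 565.458474 = 24981.190155

L=565.458 V=24981.190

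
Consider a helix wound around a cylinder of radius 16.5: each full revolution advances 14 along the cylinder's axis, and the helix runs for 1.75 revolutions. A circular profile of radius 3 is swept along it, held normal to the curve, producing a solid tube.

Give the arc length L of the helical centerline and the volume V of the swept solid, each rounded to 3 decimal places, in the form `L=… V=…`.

2πR = 2π·16.5 = 103.672558
per-turn = √(103.672558² + 14²) = √(10747.9992 + 196) = √10943.9992 = 104.613571
L = 1.75 × 104.613571 = 183.073749
V = π·3² × L = 28.274334 × 183.073749 = 5176.288301

L=183.074 V=5176.288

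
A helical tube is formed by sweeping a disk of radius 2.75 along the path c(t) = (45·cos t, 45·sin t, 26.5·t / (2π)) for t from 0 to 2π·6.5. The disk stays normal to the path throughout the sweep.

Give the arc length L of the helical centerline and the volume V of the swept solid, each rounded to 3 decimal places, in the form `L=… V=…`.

L=1845.886 V=43855.105

2πR = 2π·45 = 282.743339
per-turn = √(282.743339² + 26.5²) = √(79943.7956 + 702.25) = √80646.0456 = 283.982474
L = 6.5 × 283.982474 = 1845.886082
V = π·2.75² × L = 23.758294 × 1845.886082 = 43855.105050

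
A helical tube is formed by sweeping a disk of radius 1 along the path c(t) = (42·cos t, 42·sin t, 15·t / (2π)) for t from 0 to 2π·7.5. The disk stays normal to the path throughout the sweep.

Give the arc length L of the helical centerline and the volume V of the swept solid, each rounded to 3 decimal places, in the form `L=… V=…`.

L=1982.398 V=6227.887

2πR = 2π·42 = 263.893783
per-turn = √(263.893783² + 15²) = √(69639.9287 + 225) = √69864.9287 = 264.319747
L = 7.5 × 264.319747 = 1982.398102
V = π·1² × L = 3.141593 × 1982.398102 = 6227.887315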